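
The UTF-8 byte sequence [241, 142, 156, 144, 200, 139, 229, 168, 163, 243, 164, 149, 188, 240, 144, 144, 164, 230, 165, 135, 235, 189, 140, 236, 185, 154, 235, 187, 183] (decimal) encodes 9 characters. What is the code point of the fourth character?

U+E457C

Offset 0: leading byte 0xF1 = 11110001 → 4-byte char #1 = F1 8E 9C 90.
Offset 4: leading byte 0xC8 = 11001000 → 2-byte char #2 = C8 8B.
Offset 6: leading byte 0xE5 = 11100101 → 3-byte char #3 = E5 A8 A3.
Offset 9: leading byte 0xF3 = 11110011 → 4-byte char #4 = F3 A4 95 BC.
Leading byte 0xF3 = 11110011 matches 11110xxx → 4-byte sequence.
Byte 1: 0xF3 = 11110011, payload 011 (3 bits).
Byte 2: 0xA4 = 10100100 (10xxxxxx ✓), payload 100100.
Byte 3: 0x95 = 10010101 (10xxxxxx ✓), payload 010101.
Byte 4: 0xBC = 10111100 (10xxxxxx ✓), payload 111100.
Concatenate: 011100100010101111100 = 0xE457C (21 bits → U+E457C).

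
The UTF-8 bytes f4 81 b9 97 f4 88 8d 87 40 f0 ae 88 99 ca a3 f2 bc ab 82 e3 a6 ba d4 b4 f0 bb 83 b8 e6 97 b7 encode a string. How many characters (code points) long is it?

10

Byte at offset 0: 0xF4 = 11110100 → 4-byte char (#1). Advance 4.
Byte at offset 4: 0xF4 = 11110100 → 4-byte char (#2). Advance 4.
Byte at offset 8: 0x40 = 01000000 → 1-byte char (#3). Advance 1.
Byte at offset 9: 0xF0 = 11110000 → 4-byte char (#4). Advance 4.
Byte at offset 13: 0xCA = 11001010 → 2-byte char (#5). Advance 2.
Byte at offset 15: 0xF2 = 11110010 → 4-byte char (#6). Advance 4.
Byte at offset 19: 0xE3 = 11100011 → 3-byte char (#7). Advance 3.
Byte at offset 22: 0xD4 = 11010100 → 2-byte char (#8). Advance 2.
Byte at offset 24: 0xF0 = 11110000 → 4-byte char (#9). Advance 4.
Byte at offset 28: 0xE6 = 11100110 → 3-byte char (#10). Advance 3.
Reached end at offset 31 after 10 code points.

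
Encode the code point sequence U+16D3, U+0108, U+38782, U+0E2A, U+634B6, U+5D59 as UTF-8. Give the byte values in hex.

E1 9B 93 C4 88 F0 B8 9E 82 E0 B8 AA F1 A3 92 B6 E5 B5 99

U+16D3: 3-byte form → E1 9B 93.
U+0108: 2-byte form → C4 88.
U+38782: 4-byte form → F0 B8 9E 82.
U+0E2A: 3-byte form → E0 B8 AA.
U+634B6: 4-byte form → F1 A3 92 B6.
U+5D59: 3-byte form → E5 B5 99.
Concatenated (19 bytes): E1 9B 93 C4 88 F0 B8 9E 82 E0 B8 AA F1 A3 92 B6 E5 B5 99.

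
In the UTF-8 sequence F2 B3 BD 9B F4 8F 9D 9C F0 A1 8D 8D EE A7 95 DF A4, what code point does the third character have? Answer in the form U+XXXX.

Offset 0: leading byte 0xF2 = 11110010 → 4-byte char #1 = F2 B3 BD 9B.
Offset 4: leading byte 0xF4 = 11110100 → 4-byte char #2 = F4 8F 9D 9C.
Offset 8: leading byte 0xF0 = 11110000 → 4-byte char #3 = F0 A1 8D 8D.
Leading byte 0xF0 = 11110000 matches 11110xxx → 4-byte sequence.
Byte 1: 0xF0 = 11110000, payload 000 (3 bits).
Byte 2: 0xA1 = 10100001 (10xxxxxx ✓), payload 100001.
Byte 3: 0x8D = 10001101 (10xxxxxx ✓), payload 001101.
Byte 4: 0x8D = 10001101 (10xxxxxx ✓), payload 001101.
Concatenate: 000100001001101001101 = 0x2134D (21 bits → U+2134D).

U+2134D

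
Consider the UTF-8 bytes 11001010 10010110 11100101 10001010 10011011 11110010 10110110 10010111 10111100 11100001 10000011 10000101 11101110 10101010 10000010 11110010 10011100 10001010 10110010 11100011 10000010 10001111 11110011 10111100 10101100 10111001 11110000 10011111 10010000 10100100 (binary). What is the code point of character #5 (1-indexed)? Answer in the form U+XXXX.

Offset 0: leading byte 0xCA = 11001010 → 2-byte char #1 = CA 96.
Offset 2: leading byte 0xE5 = 11100101 → 3-byte char #2 = E5 8A 9B.
Offset 5: leading byte 0xF2 = 11110010 → 4-byte char #3 = F2 B6 97 BC.
Offset 9: leading byte 0xE1 = 11100001 → 3-byte char #4 = E1 83 85.
Offset 12: leading byte 0xEE = 11101110 → 3-byte char #5 = EE AA 82.
Leading byte 0xEE = 11101110 matches 1110xxxx → 3-byte sequence.
Byte 1: 0xEE = 11101110, payload 1110 (4 bits).
Byte 2: 0xAA = 10101010 (10xxxxxx ✓), payload 101010.
Byte 3: 0x82 = 10000010 (10xxxxxx ✓), payload 000010.
Concatenate: 1110101010000010 = 0xEA82 (16 bits → U+EA82).

U+EA82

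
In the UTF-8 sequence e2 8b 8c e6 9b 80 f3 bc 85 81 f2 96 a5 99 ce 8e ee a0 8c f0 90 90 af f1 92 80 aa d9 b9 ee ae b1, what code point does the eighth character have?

U+5202A

Offset 0: leading byte 0xE2 = 11100010 → 3-byte char #1 = E2 8B 8C.
Offset 3: leading byte 0xE6 = 11100110 → 3-byte char #2 = E6 9B 80.
Offset 6: leading byte 0xF3 = 11110011 → 4-byte char #3 = F3 BC 85 81.
Offset 10: leading byte 0xF2 = 11110010 → 4-byte char #4 = F2 96 A5 99.
Offset 14: leading byte 0xCE = 11001110 → 2-byte char #5 = CE 8E.
Offset 16: leading byte 0xEE = 11101110 → 3-byte char #6 = EE A0 8C.
Offset 19: leading byte 0xF0 = 11110000 → 4-byte char #7 = F0 90 90 AF.
Offset 23: leading byte 0xF1 = 11110001 → 4-byte char #8 = F1 92 80 AA.
Leading byte 0xF1 = 11110001 matches 11110xxx → 4-byte sequence.
Byte 1: 0xF1 = 11110001, payload 001 (3 bits).
Byte 2: 0x92 = 10010010 (10xxxxxx ✓), payload 010010.
Byte 3: 0x80 = 10000000 (10xxxxxx ✓), payload 000000.
Byte 4: 0xAA = 10101010 (10xxxxxx ✓), payload 101010.
Concatenate: 001010010000000101010 = 0x5202A (21 bits → U+5202A).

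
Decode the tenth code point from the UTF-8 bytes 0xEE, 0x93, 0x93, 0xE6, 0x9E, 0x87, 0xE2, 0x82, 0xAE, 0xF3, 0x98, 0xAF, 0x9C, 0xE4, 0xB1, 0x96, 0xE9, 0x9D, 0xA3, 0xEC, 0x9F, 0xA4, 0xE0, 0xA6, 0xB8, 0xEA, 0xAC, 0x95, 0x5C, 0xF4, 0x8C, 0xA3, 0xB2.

Offset 0: leading byte 0xEE = 11101110 → 3-byte char #1 = EE 93 93.
Offset 3: leading byte 0xE6 = 11100110 → 3-byte char #2 = E6 9E 87.
Offset 6: leading byte 0xE2 = 11100010 → 3-byte char #3 = E2 82 AE.
Offset 9: leading byte 0xF3 = 11110011 → 4-byte char #4 = F3 98 AF 9C.
Offset 13: leading byte 0xE4 = 11100100 → 3-byte char #5 = E4 B1 96.
Offset 16: leading byte 0xE9 = 11101001 → 3-byte char #6 = E9 9D A3.
Offset 19: leading byte 0xEC = 11101100 → 3-byte char #7 = EC 9F A4.
Offset 22: leading byte 0xE0 = 11100000 → 3-byte char #8 = E0 A6 B8.
Offset 25: leading byte 0xEA = 11101010 → 3-byte char #9 = EA AC 95.
Offset 28: leading byte 0x5C = 01011100 → 1-byte char #10 = 5C.
Leading byte 0x5C = 01011100 matches 0xxxxxxx → 1-byte sequence.
Byte 1: 0x5C = 01011100, payload 1011100 (7 bits).
Concatenate: 1011100 = 0x5C (7 bits → U+005C).

U+005C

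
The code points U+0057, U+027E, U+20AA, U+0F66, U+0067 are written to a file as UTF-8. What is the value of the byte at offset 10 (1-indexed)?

1-indexed offset 10 is 0-indexed offset 9.
U+0057 → 1-byte form 57 at offsets 0–0.
U+027E → 2-byte form C9 BE at offsets 1–2.
U+20AA → 3-byte form E2 82 AA at offsets 3–5.
U+0F66 → 3-byte form E0 BD A6 at offsets 6–8.
U+0067 → 1-byte form 67 at offsets 9–9.
Offset 9 falls in char 5's range; it's byte 1 of 67 = 0x67.

0x67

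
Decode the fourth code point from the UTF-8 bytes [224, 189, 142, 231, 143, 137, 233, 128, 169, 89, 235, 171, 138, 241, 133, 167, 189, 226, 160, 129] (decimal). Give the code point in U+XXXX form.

U+0059

Offset 0: leading byte 0xE0 = 11100000 → 3-byte char #1 = E0 BD 8E.
Offset 3: leading byte 0xE7 = 11100111 → 3-byte char #2 = E7 8F 89.
Offset 6: leading byte 0xE9 = 11101001 → 3-byte char #3 = E9 80 A9.
Offset 9: leading byte 0x59 = 01011001 → 1-byte char #4 = 59.
Leading byte 0x59 = 01011001 matches 0xxxxxxx → 1-byte sequence.
Byte 1: 0x59 = 01011001, payload 1011001 (7 bits).
Concatenate: 1011001 = 0x59 (7 bits → U+0059).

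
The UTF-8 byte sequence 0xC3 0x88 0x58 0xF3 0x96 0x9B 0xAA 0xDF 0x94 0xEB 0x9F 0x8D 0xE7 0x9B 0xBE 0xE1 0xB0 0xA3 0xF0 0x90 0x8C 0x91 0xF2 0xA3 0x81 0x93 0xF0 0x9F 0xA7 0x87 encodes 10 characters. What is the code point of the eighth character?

U+10311

Offset 0: leading byte 0xC3 = 11000011 → 2-byte char #1 = C3 88.
Offset 2: leading byte 0x58 = 01011000 → 1-byte char #2 = 58.
Offset 3: leading byte 0xF3 = 11110011 → 4-byte char #3 = F3 96 9B AA.
Offset 7: leading byte 0xDF = 11011111 → 2-byte char #4 = DF 94.
Offset 9: leading byte 0xEB = 11101011 → 3-byte char #5 = EB 9F 8D.
Offset 12: leading byte 0xE7 = 11100111 → 3-byte char #6 = E7 9B BE.
Offset 15: leading byte 0xE1 = 11100001 → 3-byte char #7 = E1 B0 A3.
Offset 18: leading byte 0xF0 = 11110000 → 4-byte char #8 = F0 90 8C 91.
Leading byte 0xF0 = 11110000 matches 11110xxx → 4-byte sequence.
Byte 1: 0xF0 = 11110000, payload 000 (3 bits).
Byte 2: 0x90 = 10010000 (10xxxxxx ✓), payload 010000.
Byte 3: 0x8C = 10001100 (10xxxxxx ✓), payload 001100.
Byte 4: 0x91 = 10010001 (10xxxxxx ✓), payload 010001.
Concatenate: 000010000001100010001 = 0x10311 (21 bits → U+10311).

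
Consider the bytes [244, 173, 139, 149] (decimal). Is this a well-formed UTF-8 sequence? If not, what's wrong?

Leading byte 0xF4 = 11110100 → 4-byte form.
Payload = 0x12D2D5, which exceeds U+10FFFF, the maximum Unicode code point. (Leading bytes F5–FF, or F4 followed by ≥ 0x90, are invalid.)

invalid (encodes a value above U+10FFFF)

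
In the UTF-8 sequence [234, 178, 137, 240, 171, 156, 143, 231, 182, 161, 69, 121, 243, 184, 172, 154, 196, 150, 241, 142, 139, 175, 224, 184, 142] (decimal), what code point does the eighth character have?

Offset 0: leading byte 0xEA = 11101010 → 3-byte char #1 = EA B2 89.
Offset 3: leading byte 0xF0 = 11110000 → 4-byte char #2 = F0 AB 9C 8F.
Offset 7: leading byte 0xE7 = 11100111 → 3-byte char #3 = E7 B6 A1.
Offset 10: leading byte 0x45 = 01000101 → 1-byte char #4 = 45.
Offset 11: leading byte 0x79 = 01111001 → 1-byte char #5 = 79.
Offset 12: leading byte 0xF3 = 11110011 → 4-byte char #6 = F3 B8 AC 9A.
Offset 16: leading byte 0xC4 = 11000100 → 2-byte char #7 = C4 96.
Offset 18: leading byte 0xF1 = 11110001 → 4-byte char #8 = F1 8E 8B AF.
Leading byte 0xF1 = 11110001 matches 11110xxx → 4-byte sequence.
Byte 1: 0xF1 = 11110001, payload 001 (3 bits).
Byte 2: 0x8E = 10001110 (10xxxxxx ✓), payload 001110.
Byte 3: 0x8B = 10001011 (10xxxxxx ✓), payload 001011.
Byte 4: 0xAF = 10101111 (10xxxxxx ✓), payload 101111.
Concatenate: 001001110001011101111 = 0x4E2EF (21 bits → U+4E2EF).

U+4E2EF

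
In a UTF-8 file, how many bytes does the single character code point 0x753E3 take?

U+753E3 = 0x753E3. UTF-8 uses 1 byte below 0x80, 2 below 0x800, 3 below 0x10000, 4 up to 0x10FFFF. 0x753E3 is in U+10000–U+10FFFF → 4 bytes.

4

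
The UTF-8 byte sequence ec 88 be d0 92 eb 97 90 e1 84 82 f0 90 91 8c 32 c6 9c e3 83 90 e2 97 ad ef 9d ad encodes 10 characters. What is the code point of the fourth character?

U+1102

Offset 0: leading byte 0xEC = 11101100 → 3-byte char #1 = EC 88 BE.
Offset 3: leading byte 0xD0 = 11010000 → 2-byte char #2 = D0 92.
Offset 5: leading byte 0xEB = 11101011 → 3-byte char #3 = EB 97 90.
Offset 8: leading byte 0xE1 = 11100001 → 3-byte char #4 = E1 84 82.
Leading byte 0xE1 = 11100001 matches 1110xxxx → 3-byte sequence.
Byte 1: 0xE1 = 11100001, payload 0001 (4 bits).
Byte 2: 0x84 = 10000100 (10xxxxxx ✓), payload 000100.
Byte 3: 0x82 = 10000010 (10xxxxxx ✓), payload 000010.
Concatenate: 0001000100000010 = 0x1102 (16 bits → U+1102).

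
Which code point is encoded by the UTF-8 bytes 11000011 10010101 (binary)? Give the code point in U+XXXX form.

U+00D5

Leading byte 0xC3 = 11000011 matches 110xxxxx → 2-byte sequence.
Byte 1: 0xC3 = 11000011, payload 00011 (5 bits).
Byte 2: 0x95 = 10010101 (10xxxxxx ✓), payload 010101.
Concatenate: 00011010101 = 0xD5 (11 bits → U+00D5).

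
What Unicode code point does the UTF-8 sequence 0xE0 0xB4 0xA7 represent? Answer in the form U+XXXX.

Leading byte 0xE0 = 11100000 matches 1110xxxx → 3-byte sequence.
Byte 1: 0xE0 = 11100000, payload 0000 (4 bits).
Byte 2: 0xB4 = 10110100 (10xxxxxx ✓), payload 110100.
Byte 3: 0xA7 = 10100111 (10xxxxxx ✓), payload 100111.
Concatenate: 0000110100100111 = 0xD27 (16 bits → U+0D27).

U+0D27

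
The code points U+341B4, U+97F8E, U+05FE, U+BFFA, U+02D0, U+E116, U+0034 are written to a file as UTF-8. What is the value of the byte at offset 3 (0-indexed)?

0xB4

U+341B4 → 4-byte form F0 B4 86 B4 at offsets 0–3.
Offset 3 falls in char 1's range; it's byte 4 of F0 B4 86 B4 = 0xB4.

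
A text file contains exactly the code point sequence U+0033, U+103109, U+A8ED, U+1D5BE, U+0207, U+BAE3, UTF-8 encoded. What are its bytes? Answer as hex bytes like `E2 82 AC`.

33 F4 83 84 89 EA A3 AD F0 9D 96 BE C8 87 EB AB A3

U+0033: 1-byte form → 33.
U+103109: 4-byte form → F4 83 84 89.
U+A8ED: 3-byte form → EA A3 AD.
U+1D5BE: 4-byte form → F0 9D 96 BE.
U+0207: 2-byte form → C8 87.
U+BAE3: 3-byte form → EB AB A3.
Concatenated (17 bytes): 33 F4 83 84 89 EA A3 AD F0 9D 96 BE C8 87 EB AB A3.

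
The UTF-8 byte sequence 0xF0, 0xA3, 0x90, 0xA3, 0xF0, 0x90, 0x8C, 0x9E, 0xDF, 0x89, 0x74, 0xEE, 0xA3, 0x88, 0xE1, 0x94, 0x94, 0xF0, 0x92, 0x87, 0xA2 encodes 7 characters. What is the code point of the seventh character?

U+121E2

Offset 0: leading byte 0xF0 = 11110000 → 4-byte char #1 = F0 A3 90 A3.
Offset 4: leading byte 0xF0 = 11110000 → 4-byte char #2 = F0 90 8C 9E.
Offset 8: leading byte 0xDF = 11011111 → 2-byte char #3 = DF 89.
Offset 10: leading byte 0x74 = 01110100 → 1-byte char #4 = 74.
Offset 11: leading byte 0xEE = 11101110 → 3-byte char #5 = EE A3 88.
Offset 14: leading byte 0xE1 = 11100001 → 3-byte char #6 = E1 94 94.
Offset 17: leading byte 0xF0 = 11110000 → 4-byte char #7 = F0 92 87 A2.
Leading byte 0xF0 = 11110000 matches 11110xxx → 4-byte sequence.
Byte 1: 0xF0 = 11110000, payload 000 (3 bits).
Byte 2: 0x92 = 10010010 (10xxxxxx ✓), payload 010010.
Byte 3: 0x87 = 10000111 (10xxxxxx ✓), payload 000111.
Byte 4: 0xA2 = 10100010 (10xxxxxx ✓), payload 100010.
Concatenate: 000010010000111100010 = 0x121E2 (21 bits → U+121E2).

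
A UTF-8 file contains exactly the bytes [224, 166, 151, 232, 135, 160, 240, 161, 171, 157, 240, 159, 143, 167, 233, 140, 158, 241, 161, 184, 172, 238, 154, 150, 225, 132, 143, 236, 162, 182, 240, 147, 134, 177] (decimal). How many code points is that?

10

Byte at offset 0: 0xE0 = 11100000 → 3-byte char (#1). Advance 3.
Byte at offset 3: 0xE8 = 11101000 → 3-byte char (#2). Advance 3.
Byte at offset 6: 0xF0 = 11110000 → 4-byte char (#3). Advance 4.
Byte at offset 10: 0xF0 = 11110000 → 4-byte char (#4). Advance 4.
Byte at offset 14: 0xE9 = 11101001 → 3-byte char (#5). Advance 3.
Byte at offset 17: 0xF1 = 11110001 → 4-byte char (#6). Advance 4.
Byte at offset 21: 0xEE = 11101110 → 3-byte char (#7). Advance 3.
Byte at offset 24: 0xE1 = 11100001 → 3-byte char (#8). Advance 3.
Byte at offset 27: 0xEC = 11101100 → 3-byte char (#9). Advance 3.
Byte at offset 30: 0xF0 = 11110000 → 4-byte char (#10). Advance 4.
Reached end at offset 34 after 10 code points.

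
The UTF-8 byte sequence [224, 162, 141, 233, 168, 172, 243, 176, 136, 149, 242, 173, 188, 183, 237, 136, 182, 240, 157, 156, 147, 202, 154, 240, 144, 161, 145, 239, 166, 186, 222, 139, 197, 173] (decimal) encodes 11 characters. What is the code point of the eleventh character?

U+016D

Offset 0: leading byte 0xE0 = 11100000 → 3-byte char #1 = E0 A2 8D.
Offset 3: leading byte 0xE9 = 11101001 → 3-byte char #2 = E9 A8 AC.
Offset 6: leading byte 0xF3 = 11110011 → 4-byte char #3 = F3 B0 88 95.
Offset 10: leading byte 0xF2 = 11110010 → 4-byte char #4 = F2 AD BC B7.
Offset 14: leading byte 0xED = 11101101 → 3-byte char #5 = ED 88 B6.
Offset 17: leading byte 0xF0 = 11110000 → 4-byte char #6 = F0 9D 9C 93.
Offset 21: leading byte 0xCA = 11001010 → 2-byte char #7 = CA 9A.
Offset 23: leading byte 0xF0 = 11110000 → 4-byte char #8 = F0 90 A1 91.
Offset 27: leading byte 0xEF = 11101111 → 3-byte char #9 = EF A6 BA.
Offset 30: leading byte 0xDE = 11011110 → 2-byte char #10 = DE 8B.
Offset 32: leading byte 0xC5 = 11000101 → 2-byte char #11 = C5 AD.
Leading byte 0xC5 = 11000101 matches 110xxxxx → 2-byte sequence.
Byte 1: 0xC5 = 11000101, payload 00101 (5 bits).
Byte 2: 0xAD = 10101101 (10xxxxxx ✓), payload 101101.
Concatenate: 00101101101 = 0x16D (11 bits → U+016D).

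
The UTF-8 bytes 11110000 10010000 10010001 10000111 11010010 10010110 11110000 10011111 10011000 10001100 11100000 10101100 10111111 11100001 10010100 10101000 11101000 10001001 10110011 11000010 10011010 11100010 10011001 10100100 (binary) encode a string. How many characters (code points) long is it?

Byte at offset 0: 0xF0 = 11110000 → 4-byte char (#1). Advance 4.
Byte at offset 4: 0xD2 = 11010010 → 2-byte char (#2). Advance 2.
Byte at offset 6: 0xF0 = 11110000 → 4-byte char (#3). Advance 4.
Byte at offset 10: 0xE0 = 11100000 → 3-byte char (#4). Advance 3.
Byte at offset 13: 0xE1 = 11100001 → 3-byte char (#5). Advance 3.
Byte at offset 16: 0xE8 = 11101000 → 3-byte char (#6). Advance 3.
Byte at offset 19: 0xC2 = 11000010 → 2-byte char (#7). Advance 2.
Byte at offset 21: 0xE2 = 11100010 → 3-byte char (#8). Advance 3.
Reached end at offset 24 after 8 code points.

8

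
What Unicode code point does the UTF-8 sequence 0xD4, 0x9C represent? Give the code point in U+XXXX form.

Leading byte 0xD4 = 11010100 matches 110xxxxx → 2-byte sequence.
Byte 1: 0xD4 = 11010100, payload 10100 (5 bits).
Byte 2: 0x9C = 10011100 (10xxxxxx ✓), payload 011100.
Concatenate: 10100011100 = 0x51C (11 bits → U+051C).

U+051C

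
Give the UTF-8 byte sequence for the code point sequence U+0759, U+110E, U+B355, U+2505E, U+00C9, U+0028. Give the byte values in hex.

U+0759: 2-byte form → DD 99.
U+110E: 3-byte form → E1 84 8E.
U+B355: 3-byte form → EB 8D 95.
U+2505E: 4-byte form → F0 A5 81 9E.
U+00C9: 2-byte form → C3 89.
U+0028: 1-byte form → 28.
Concatenated (15 bytes): DD 99 E1 84 8E EB 8D 95 F0 A5 81 9E C3 89 28.

DD 99 E1 84 8E EB 8D 95 F0 A5 81 9E C3 89 28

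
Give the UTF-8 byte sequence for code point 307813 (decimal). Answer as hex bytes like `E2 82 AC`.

U+4B265 = 0x4B265 = 307813 decimal. In range U+10000–U+10FFFF → 4-byte form: 11110xxx 10xxxxxx 10xxxxxx 10xxxxxx.
Binary (21 bits): 001001011001001100101.
Split 3+6+6+6: 001 | 001011 | 001001 | 100101.
Byte 1: 11110001 = 0xF1.
Byte 2: 10001011 = 0x8B.
Byte 3: 10001001 = 0x89.
Byte 4: 10100101 = 0xA5.

F1 8B 89 A5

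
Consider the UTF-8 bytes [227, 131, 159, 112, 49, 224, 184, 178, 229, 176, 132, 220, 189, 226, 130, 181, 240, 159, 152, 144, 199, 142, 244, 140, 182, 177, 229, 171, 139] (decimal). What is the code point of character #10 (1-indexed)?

Offset 0: leading byte 0xE3 = 11100011 → 3-byte char #1 = E3 83 9F.
Offset 3: leading byte 0x70 = 01110000 → 1-byte char #2 = 70.
Offset 4: leading byte 0x31 = 00110001 → 1-byte char #3 = 31.
Offset 5: leading byte 0xE0 = 11100000 → 3-byte char #4 = E0 B8 B2.
Offset 8: leading byte 0xE5 = 11100101 → 3-byte char #5 = E5 B0 84.
Offset 11: leading byte 0xDC = 11011100 → 2-byte char #6 = DC BD.
Offset 13: leading byte 0xE2 = 11100010 → 3-byte char #7 = E2 82 B5.
Offset 16: leading byte 0xF0 = 11110000 → 4-byte char #8 = F0 9F 98 90.
Offset 20: leading byte 0xC7 = 11000111 → 2-byte char #9 = C7 8E.
Offset 22: leading byte 0xF4 = 11110100 → 4-byte char #10 = F4 8C B6 B1.
Leading byte 0xF4 = 11110100 matches 11110xxx → 4-byte sequence.
Byte 1: 0xF4 = 11110100, payload 100 (3 bits).
Byte 2: 0x8C = 10001100 (10xxxxxx ✓), payload 001100.
Byte 3: 0xB6 = 10110110 (10xxxxxx ✓), payload 110110.
Byte 4: 0xB1 = 10110001 (10xxxxxx ✓), payload 110001.
Concatenate: 100001100110110110001 = 0x10CDB1 (21 bits → U+10CDB1).

U+10CDB1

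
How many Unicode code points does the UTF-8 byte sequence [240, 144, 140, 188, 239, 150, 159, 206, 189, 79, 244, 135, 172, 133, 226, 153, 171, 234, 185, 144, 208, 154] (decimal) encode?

Byte at offset 0: 0xF0 = 11110000 → 4-byte char (#1). Advance 4.
Byte at offset 4: 0xEF = 11101111 → 3-byte char (#2). Advance 3.
Byte at offset 7: 0xCE = 11001110 → 2-byte char (#3). Advance 2.
Byte at offset 9: 0x4F = 01001111 → 1-byte char (#4). Advance 1.
Byte at offset 10: 0xF4 = 11110100 → 4-byte char (#5). Advance 4.
Byte at offset 14: 0xE2 = 11100010 → 3-byte char (#6). Advance 3.
Byte at offset 17: 0xEA = 11101010 → 3-byte char (#7). Advance 3.
Byte at offset 20: 0xD0 = 11010000 → 2-byte char (#8). Advance 2.
Reached end at offset 22 after 8 code points.

8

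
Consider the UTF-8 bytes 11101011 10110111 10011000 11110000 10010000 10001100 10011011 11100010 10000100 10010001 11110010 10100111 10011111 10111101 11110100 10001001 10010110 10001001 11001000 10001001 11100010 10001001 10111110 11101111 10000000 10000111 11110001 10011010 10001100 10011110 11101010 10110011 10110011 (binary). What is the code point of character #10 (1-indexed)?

U+ACF3

Offset 0: leading byte 0xEB = 11101011 → 3-byte char #1 = EB B7 98.
Offset 3: leading byte 0xF0 = 11110000 → 4-byte char #2 = F0 90 8C 9B.
Offset 7: leading byte 0xE2 = 11100010 → 3-byte char #3 = E2 84 91.
Offset 10: leading byte 0xF2 = 11110010 → 4-byte char #4 = F2 A7 9F BD.
Offset 14: leading byte 0xF4 = 11110100 → 4-byte char #5 = F4 89 96 89.
Offset 18: leading byte 0xC8 = 11001000 → 2-byte char #6 = C8 89.
Offset 20: leading byte 0xE2 = 11100010 → 3-byte char #7 = E2 89 BE.
Offset 23: leading byte 0xEF = 11101111 → 3-byte char #8 = EF 80 87.
Offset 26: leading byte 0xF1 = 11110001 → 4-byte char #9 = F1 9A 8C 9E.
Offset 30: leading byte 0xEA = 11101010 → 3-byte char #10 = EA B3 B3.
Leading byte 0xEA = 11101010 matches 1110xxxx → 3-byte sequence.
Byte 1: 0xEA = 11101010, payload 1010 (4 bits).
Byte 2: 0xB3 = 10110011 (10xxxxxx ✓), payload 110011.
Byte 3: 0xB3 = 10110011 (10xxxxxx ✓), payload 110011.
Concatenate: 1010110011110011 = 0xACF3 (16 bits → U+ACF3).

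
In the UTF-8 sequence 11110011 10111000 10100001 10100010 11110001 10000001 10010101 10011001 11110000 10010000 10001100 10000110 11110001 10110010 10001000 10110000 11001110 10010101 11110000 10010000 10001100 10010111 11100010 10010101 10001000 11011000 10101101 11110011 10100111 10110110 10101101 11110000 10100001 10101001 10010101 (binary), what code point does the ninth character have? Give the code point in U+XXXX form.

Offset 0: leading byte 0xF3 = 11110011 → 4-byte char #1 = F3 B8 A1 A2.
Offset 4: leading byte 0xF1 = 11110001 → 4-byte char #2 = F1 81 95 99.
Offset 8: leading byte 0xF0 = 11110000 → 4-byte char #3 = F0 90 8C 86.
Offset 12: leading byte 0xF1 = 11110001 → 4-byte char #4 = F1 B2 88 B0.
Offset 16: leading byte 0xCE = 11001110 → 2-byte char #5 = CE 95.
Offset 18: leading byte 0xF0 = 11110000 → 4-byte char #6 = F0 90 8C 97.
Offset 22: leading byte 0xE2 = 11100010 → 3-byte char #7 = E2 95 88.
Offset 25: leading byte 0xD8 = 11011000 → 2-byte char #8 = D8 AD.
Offset 27: leading byte 0xF3 = 11110011 → 4-byte char #9 = F3 A7 B6 AD.
Leading byte 0xF3 = 11110011 matches 11110xxx → 4-byte sequence.
Byte 1: 0xF3 = 11110011, payload 011 (3 bits).
Byte 2: 0xA7 = 10100111 (10xxxxxx ✓), payload 100111.
Byte 3: 0xB6 = 10110110 (10xxxxxx ✓), payload 110110.
Byte 4: 0xAD = 10101101 (10xxxxxx ✓), payload 101101.
Concatenate: 011100111110110101101 = 0xE7DAD (21 bits → U+E7DAD).

U+E7DAD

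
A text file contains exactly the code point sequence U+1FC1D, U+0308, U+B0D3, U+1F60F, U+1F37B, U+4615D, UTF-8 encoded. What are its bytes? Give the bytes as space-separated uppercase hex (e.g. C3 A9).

F0 9F B0 9D CC 88 EB 83 93 F0 9F 98 8F F0 9F 8D BB F1 86 85 9D

U+1FC1D: 4-byte form → F0 9F B0 9D.
U+0308: 2-byte form → CC 88.
U+B0D3: 3-byte form → EB 83 93.
U+1F60F: 4-byte form → F0 9F 98 8F.
U+1F37B: 4-byte form → F0 9F 8D BB.
U+4615D: 4-byte form → F1 86 85 9D.
Concatenated (21 bytes): F0 9F B0 9D CC 88 EB 83 93 F0 9F 98 8F F0 9F 8D BB F1 86 85 9D.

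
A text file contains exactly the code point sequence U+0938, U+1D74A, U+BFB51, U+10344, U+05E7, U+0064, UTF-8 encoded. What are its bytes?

E0 A4 B8 F0 9D 9D 8A F2 BF AD 91 F0 90 8D 84 D7 A7 64

U+0938: 3-byte form → E0 A4 B8.
U+1D74A: 4-byte form → F0 9D 9D 8A.
U+BFB51: 4-byte form → F2 BF AD 91.
U+10344: 4-byte form → F0 90 8D 84.
U+05E7: 2-byte form → D7 A7.
U+0064: 1-byte form → 64.
Concatenated (18 bytes): E0 A4 B8 F0 9D 9D 8A F2 BF AD 91 F0 90 8D 84 D7 A7 64.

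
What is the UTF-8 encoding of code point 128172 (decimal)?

F0 9F 92 AC

U+1F4AC = 0x1F4AC = 128172 decimal. In range U+10000–U+10FFFF → 4-byte form: 11110xxx 10xxxxxx 10xxxxxx 10xxxxxx.
Binary (21 bits): 000011111010010101100.
Split 3+6+6+6: 000 | 011111 | 010010 | 101100.
Byte 1: 11110000 = 0xF0.
Byte 2: 10011111 = 0x9F.
Byte 3: 10010010 = 0x92.
Byte 4: 10101100 = 0xAC.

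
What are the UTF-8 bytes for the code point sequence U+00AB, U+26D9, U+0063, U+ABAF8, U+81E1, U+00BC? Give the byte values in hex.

C2 AB E2 9B 99 63 F2 AB AB B8 E8 87 A1 C2 BC

U+00AB: 2-byte form → C2 AB.
U+26D9: 3-byte form → E2 9B 99.
U+0063: 1-byte form → 63.
U+ABAF8: 4-byte form → F2 AB AB B8.
U+81E1: 3-byte form → E8 87 A1.
U+00BC: 2-byte form → C2 BC.
Concatenated (15 bytes): C2 AB E2 9B 99 63 F2 AB AB B8 E8 87 A1 C2 BC.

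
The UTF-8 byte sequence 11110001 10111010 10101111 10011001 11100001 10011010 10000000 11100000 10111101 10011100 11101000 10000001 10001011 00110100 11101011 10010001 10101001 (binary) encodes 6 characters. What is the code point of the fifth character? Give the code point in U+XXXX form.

Offset 0: leading byte 0xF1 = 11110001 → 4-byte char #1 = F1 BA AF 99.
Offset 4: leading byte 0xE1 = 11100001 → 3-byte char #2 = E1 9A 80.
Offset 7: leading byte 0xE0 = 11100000 → 3-byte char #3 = E0 BD 9C.
Offset 10: leading byte 0xE8 = 11101000 → 3-byte char #4 = E8 81 8B.
Offset 13: leading byte 0x34 = 00110100 → 1-byte char #5 = 34.
Leading byte 0x34 = 00110100 matches 0xxxxxxx → 1-byte sequence.
Byte 1: 0x34 = 00110100, payload 0110100 (7 bits).
Concatenate: 0110100 = 0x34 (7 bits → U+0034).

U+0034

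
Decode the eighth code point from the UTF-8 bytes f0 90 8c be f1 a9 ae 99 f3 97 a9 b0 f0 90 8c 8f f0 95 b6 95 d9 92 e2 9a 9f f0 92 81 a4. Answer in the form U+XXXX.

Offset 0: leading byte 0xF0 = 11110000 → 4-byte char #1 = F0 90 8C BE.
Offset 4: leading byte 0xF1 = 11110001 → 4-byte char #2 = F1 A9 AE 99.
Offset 8: leading byte 0xF3 = 11110011 → 4-byte char #3 = F3 97 A9 B0.
Offset 12: leading byte 0xF0 = 11110000 → 4-byte char #4 = F0 90 8C 8F.
Offset 16: leading byte 0xF0 = 11110000 → 4-byte char #5 = F0 95 B6 95.
Offset 20: leading byte 0xD9 = 11011001 → 2-byte char #6 = D9 92.
Offset 22: leading byte 0xE2 = 11100010 → 3-byte char #7 = E2 9A 9F.
Offset 25: leading byte 0xF0 = 11110000 → 4-byte char #8 = F0 92 81 A4.
Leading byte 0xF0 = 11110000 matches 11110xxx → 4-byte sequence.
Byte 1: 0xF0 = 11110000, payload 000 (3 bits).
Byte 2: 0x92 = 10010010 (10xxxxxx ✓), payload 010010.
Byte 3: 0x81 = 10000001 (10xxxxxx ✓), payload 000001.
Byte 4: 0xA4 = 10100100 (10xxxxxx ✓), payload 100100.
Concatenate: 000010010000001100100 = 0x12064 (21 bits → U+12064).

U+12064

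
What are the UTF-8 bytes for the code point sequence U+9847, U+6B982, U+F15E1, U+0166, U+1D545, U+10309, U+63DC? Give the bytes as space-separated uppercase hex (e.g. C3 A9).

E9 A1 87 F1 AB A6 82 F3 B1 97 A1 C5 A6 F0 9D 95 85 F0 90 8C 89 E6 8F 9C

U+9847: 3-byte form → E9 A1 87.
U+6B982: 4-byte form → F1 AB A6 82.
U+F15E1: 4-byte form → F3 B1 97 A1.
U+0166: 2-byte form → C5 A6.
U+1D545: 4-byte form → F0 9D 95 85.
U+10309: 4-byte form → F0 90 8C 89.
U+63DC: 3-byte form → E6 8F 9C.
Concatenated (24 bytes): E9 A1 87 F1 AB A6 82 F3 B1 97 A1 C5 A6 F0 9D 95 85 F0 90 8C 89 E6 8F 9C.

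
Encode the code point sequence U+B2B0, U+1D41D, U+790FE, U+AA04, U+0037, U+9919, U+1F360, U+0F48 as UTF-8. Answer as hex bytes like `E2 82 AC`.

U+B2B0: 3-byte form → EB 8A B0.
U+1D41D: 4-byte form → F0 9D 90 9D.
U+790FE: 4-byte form → F1 B9 83 BE.
U+AA04: 3-byte form → EA A8 84.
U+0037: 1-byte form → 37.
U+9919: 3-byte form → E9 A4 99.
U+1F360: 4-byte form → F0 9F 8D A0.
U+0F48: 3-byte form → E0 BD 88.
Concatenated (25 bytes): EB 8A B0 F0 9D 90 9D F1 B9 83 BE EA A8 84 37 E9 A4 99 F0 9F 8D A0 E0 BD 88.

EB 8A B0 F0 9D 90 9D F1 B9 83 BE EA A8 84 37 E9 A4 99 F0 9F 8D A0 E0 BD 88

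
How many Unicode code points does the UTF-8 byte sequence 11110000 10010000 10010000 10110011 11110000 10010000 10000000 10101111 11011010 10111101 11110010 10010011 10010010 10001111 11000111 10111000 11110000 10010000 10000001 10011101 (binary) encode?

6

Byte at offset 0: 0xF0 = 11110000 → 4-byte char (#1). Advance 4.
Byte at offset 4: 0xF0 = 11110000 → 4-byte char (#2). Advance 4.
Byte at offset 8: 0xDA = 11011010 → 2-byte char (#3). Advance 2.
Byte at offset 10: 0xF2 = 11110010 → 4-byte char (#4). Advance 4.
Byte at offset 14: 0xC7 = 11000111 → 2-byte char (#5). Advance 2.
Byte at offset 16: 0xF0 = 11110000 → 4-byte char (#6). Advance 4.
Reached end at offset 20 after 6 code points.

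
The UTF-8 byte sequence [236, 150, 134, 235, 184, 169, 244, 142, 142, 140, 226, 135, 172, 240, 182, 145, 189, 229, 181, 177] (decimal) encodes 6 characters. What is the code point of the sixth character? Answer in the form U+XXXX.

U+5D71

Offset 0: leading byte 0xEC = 11101100 → 3-byte char #1 = EC 96 86.
Offset 3: leading byte 0xEB = 11101011 → 3-byte char #2 = EB B8 A9.
Offset 6: leading byte 0xF4 = 11110100 → 4-byte char #3 = F4 8E 8E 8C.
Offset 10: leading byte 0xE2 = 11100010 → 3-byte char #4 = E2 87 AC.
Offset 13: leading byte 0xF0 = 11110000 → 4-byte char #5 = F0 B6 91 BD.
Offset 17: leading byte 0xE5 = 11100101 → 3-byte char #6 = E5 B5 B1.
Leading byte 0xE5 = 11100101 matches 1110xxxx → 3-byte sequence.
Byte 1: 0xE5 = 11100101, payload 0101 (4 bits).
Byte 2: 0xB5 = 10110101 (10xxxxxx ✓), payload 110101.
Byte 3: 0xB1 = 10110001 (10xxxxxx ✓), payload 110001.
Concatenate: 0101110101110001 = 0x5D71 (16 bits → U+5D71).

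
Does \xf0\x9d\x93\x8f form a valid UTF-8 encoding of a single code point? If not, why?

valid

Leading byte 0xF0 = 11110000 → 4-byte form.
Continuation bytes 0x9D=10011101, 0x93=10010011, 0x8F=10001111 all match 10xxxxxx.
Decoded value 0x1D4CF is ≥ 0x10000 (shortest form) and not a surrogate.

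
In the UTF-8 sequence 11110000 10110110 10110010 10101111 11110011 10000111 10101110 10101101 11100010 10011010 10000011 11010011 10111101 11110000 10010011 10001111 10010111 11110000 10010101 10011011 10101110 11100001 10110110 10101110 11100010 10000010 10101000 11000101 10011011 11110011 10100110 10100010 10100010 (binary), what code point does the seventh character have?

Offset 0: leading byte 0xF0 = 11110000 → 4-byte char #1 = F0 B6 B2 AF.
Offset 4: leading byte 0xF3 = 11110011 → 4-byte char #2 = F3 87 AE AD.
Offset 8: leading byte 0xE2 = 11100010 → 3-byte char #3 = E2 9A 83.
Offset 11: leading byte 0xD3 = 11010011 → 2-byte char #4 = D3 BD.
Offset 13: leading byte 0xF0 = 11110000 → 4-byte char #5 = F0 93 8F 97.
Offset 17: leading byte 0xF0 = 11110000 → 4-byte char #6 = F0 95 9B AE.
Offset 21: leading byte 0xE1 = 11100001 → 3-byte char #7 = E1 B6 AE.
Leading byte 0xE1 = 11100001 matches 1110xxxx → 3-byte sequence.
Byte 1: 0xE1 = 11100001, payload 0001 (4 bits).
Byte 2: 0xB6 = 10110110 (10xxxxxx ✓), payload 110110.
Byte 3: 0xAE = 10101110 (10xxxxxx ✓), payload 101110.
Concatenate: 0001110110101110 = 0x1DAE (16 bits → U+1DAE).

U+1DAE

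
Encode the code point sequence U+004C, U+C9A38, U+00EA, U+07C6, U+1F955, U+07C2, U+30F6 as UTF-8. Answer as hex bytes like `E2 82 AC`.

4C F3 89 A8 B8 C3 AA DF 86 F0 9F A5 95 DF 82 E3 83 B6

U+004C: 1-byte form → 4C.
U+C9A38: 4-byte form → F3 89 A8 B8.
U+00EA: 2-byte form → C3 AA.
U+07C6: 2-byte form → DF 86.
U+1F955: 4-byte form → F0 9F A5 95.
U+07C2: 2-byte form → DF 82.
U+30F6: 3-byte form → E3 83 B6.
Concatenated (18 bytes): 4C F3 89 A8 B8 C3 AA DF 86 F0 9F A5 95 DF 82 E3 83 B6.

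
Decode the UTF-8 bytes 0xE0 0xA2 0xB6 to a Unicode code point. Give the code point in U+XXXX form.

U+08B6

Leading byte 0xE0 = 11100000 matches 1110xxxx → 3-byte sequence.
Byte 1: 0xE0 = 11100000, payload 0000 (4 bits).
Byte 2: 0xA2 = 10100010 (10xxxxxx ✓), payload 100010.
Byte 3: 0xB6 = 10110110 (10xxxxxx ✓), payload 110110.
Concatenate: 0000100010110110 = 0x8B6 (16 bits → U+08B6).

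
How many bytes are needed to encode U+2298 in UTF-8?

3

U+2298 = 0x2298. UTF-8 uses 1 byte below 0x80, 2 below 0x800, 3 below 0x10000, 4 up to 0x10FFFF. 0x2298 is in U+0800–U+FFFF → 3 bytes.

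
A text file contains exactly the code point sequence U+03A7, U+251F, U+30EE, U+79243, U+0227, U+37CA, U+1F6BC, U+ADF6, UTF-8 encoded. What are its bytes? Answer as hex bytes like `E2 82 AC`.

CE A7 E2 94 9F E3 83 AE F1 B9 89 83 C8 A7 E3 9F 8A F0 9F 9A BC EA B7 B6

U+03A7: 2-byte form → CE A7.
U+251F: 3-byte form → E2 94 9F.
U+30EE: 3-byte form → E3 83 AE.
U+79243: 4-byte form → F1 B9 89 83.
U+0227: 2-byte form → C8 A7.
U+37CA: 3-byte form → E3 9F 8A.
U+1F6BC: 4-byte form → F0 9F 9A BC.
U+ADF6: 3-byte form → EA B7 B6.
Concatenated (24 bytes): CE A7 E2 94 9F E3 83 AE F1 B9 89 83 C8 A7 E3 9F 8A F0 9F 9A BC EA B7 B6.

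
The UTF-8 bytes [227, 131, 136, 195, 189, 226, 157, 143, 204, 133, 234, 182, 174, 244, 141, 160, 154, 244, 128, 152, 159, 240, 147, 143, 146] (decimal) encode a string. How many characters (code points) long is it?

Byte at offset 0: 0xE3 = 11100011 → 3-byte char (#1). Advance 3.
Byte at offset 3: 0xC3 = 11000011 → 2-byte char (#2). Advance 2.
Byte at offset 5: 0xE2 = 11100010 → 3-byte char (#3). Advance 3.
Byte at offset 8: 0xCC = 11001100 → 2-byte char (#4). Advance 2.
Byte at offset 10: 0xEA = 11101010 → 3-byte char (#5). Advance 3.
Byte at offset 13: 0xF4 = 11110100 → 4-byte char (#6). Advance 4.
Byte at offset 17: 0xF4 = 11110100 → 4-byte char (#7). Advance 4.
Byte at offset 21: 0xF0 = 11110000 → 4-byte char (#8). Advance 4.
Reached end at offset 25 after 8 code points.

8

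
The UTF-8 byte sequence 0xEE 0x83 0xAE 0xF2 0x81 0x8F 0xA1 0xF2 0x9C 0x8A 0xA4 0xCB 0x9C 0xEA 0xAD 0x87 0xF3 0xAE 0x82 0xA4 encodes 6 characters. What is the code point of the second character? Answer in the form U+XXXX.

U+813E1

Offset 0: leading byte 0xEE = 11101110 → 3-byte char #1 = EE 83 AE.
Offset 3: leading byte 0xF2 = 11110010 → 4-byte char #2 = F2 81 8F A1.
Leading byte 0xF2 = 11110010 matches 11110xxx → 4-byte sequence.
Byte 1: 0xF2 = 11110010, payload 010 (3 bits).
Byte 2: 0x81 = 10000001 (10xxxxxx ✓), payload 000001.
Byte 3: 0x8F = 10001111 (10xxxxxx ✓), payload 001111.
Byte 4: 0xA1 = 10100001 (10xxxxxx ✓), payload 100001.
Concatenate: 010000001001111100001 = 0x813E1 (21 bits → U+813E1).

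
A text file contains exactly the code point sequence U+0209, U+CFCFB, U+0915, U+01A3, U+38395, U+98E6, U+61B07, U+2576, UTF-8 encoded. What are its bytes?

C8 89 F3 8F B3 BB E0 A4 95 C6 A3 F0 B8 8E 95 E9 A3 A6 F1 A1 AC 87 E2 95 B6

U+0209: 2-byte form → C8 89.
U+CFCFB: 4-byte form → F3 8F B3 BB.
U+0915: 3-byte form → E0 A4 95.
U+01A3: 2-byte form → C6 A3.
U+38395: 4-byte form → F0 B8 8E 95.
U+98E6: 3-byte form → E9 A3 A6.
U+61B07: 4-byte form → F1 A1 AC 87.
U+2576: 3-byte form → E2 95 B6.
Concatenated (25 bytes): C8 89 F3 8F B3 BB E0 A4 95 C6 A3 F0 B8 8E 95 E9 A3 A6 F1 A1 AC 87 E2 95 B6.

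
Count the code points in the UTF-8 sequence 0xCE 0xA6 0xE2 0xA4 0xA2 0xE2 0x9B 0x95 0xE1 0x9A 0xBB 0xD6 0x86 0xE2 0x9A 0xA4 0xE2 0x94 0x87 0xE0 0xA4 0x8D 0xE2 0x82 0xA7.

Byte at offset 0: 0xCE = 11001110 → 2-byte char (#1). Advance 2.
Byte at offset 2: 0xE2 = 11100010 → 3-byte char (#2). Advance 3.
Byte at offset 5: 0xE2 = 11100010 → 3-byte char (#3). Advance 3.
Byte at offset 8: 0xE1 = 11100001 → 3-byte char (#4). Advance 3.
Byte at offset 11: 0xD6 = 11010110 → 2-byte char (#5). Advance 2.
Byte at offset 13: 0xE2 = 11100010 → 3-byte char (#6). Advance 3.
Byte at offset 16: 0xE2 = 11100010 → 3-byte char (#7). Advance 3.
Byte at offset 19: 0xE0 = 11100000 → 3-byte char (#8). Advance 3.
Byte at offset 22: 0xE2 = 11100010 → 3-byte char (#9). Advance 3.
Reached end at offset 25 after 9 code points.

9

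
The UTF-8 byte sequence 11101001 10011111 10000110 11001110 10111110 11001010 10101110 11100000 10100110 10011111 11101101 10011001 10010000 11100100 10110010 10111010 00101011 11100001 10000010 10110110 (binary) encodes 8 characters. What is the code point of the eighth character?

Offset 0: leading byte 0xE9 = 11101001 → 3-byte char #1 = E9 9F 86.
Offset 3: leading byte 0xCE = 11001110 → 2-byte char #2 = CE BE.
Offset 5: leading byte 0xCA = 11001010 → 2-byte char #3 = CA AE.
Offset 7: leading byte 0xE0 = 11100000 → 3-byte char #4 = E0 A6 9F.
Offset 10: leading byte 0xED = 11101101 → 3-byte char #5 = ED 99 90.
Offset 13: leading byte 0xE4 = 11100100 → 3-byte char #6 = E4 B2 BA.
Offset 16: leading byte 0x2B = 00101011 → 1-byte char #7 = 2B.
Offset 17: leading byte 0xE1 = 11100001 → 3-byte char #8 = E1 82 B6.
Leading byte 0xE1 = 11100001 matches 1110xxxx → 3-byte sequence.
Byte 1: 0xE1 = 11100001, payload 0001 (4 bits).
Byte 2: 0x82 = 10000010 (10xxxxxx ✓), payload 000010.
Byte 3: 0xB6 = 10110110 (10xxxxxx ✓), payload 110110.
Concatenate: 0001000010110110 = 0x10B6 (16 bits → U+10B6).

U+10B6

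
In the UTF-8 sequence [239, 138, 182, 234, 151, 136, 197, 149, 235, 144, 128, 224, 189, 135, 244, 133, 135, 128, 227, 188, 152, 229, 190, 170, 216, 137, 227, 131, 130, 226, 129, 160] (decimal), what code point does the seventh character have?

U+3F18

Offset 0: leading byte 0xEF = 11101111 → 3-byte char #1 = EF 8A B6.
Offset 3: leading byte 0xEA = 11101010 → 3-byte char #2 = EA 97 88.
Offset 6: leading byte 0xC5 = 11000101 → 2-byte char #3 = C5 95.
Offset 8: leading byte 0xEB = 11101011 → 3-byte char #4 = EB 90 80.
Offset 11: leading byte 0xE0 = 11100000 → 3-byte char #5 = E0 BD 87.
Offset 14: leading byte 0xF4 = 11110100 → 4-byte char #6 = F4 85 87 80.
Offset 18: leading byte 0xE3 = 11100011 → 3-byte char #7 = E3 BC 98.
Leading byte 0xE3 = 11100011 matches 1110xxxx → 3-byte sequence.
Byte 1: 0xE3 = 11100011, payload 0011 (4 bits).
Byte 2: 0xBC = 10111100 (10xxxxxx ✓), payload 111100.
Byte 3: 0x98 = 10011000 (10xxxxxx ✓), payload 011000.
Concatenate: 0011111100011000 = 0x3F18 (16 bits → U+3F18).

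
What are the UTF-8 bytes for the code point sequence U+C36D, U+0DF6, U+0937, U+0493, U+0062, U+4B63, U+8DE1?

EC 8D AD E0 B7 B6 E0 A4 B7 D2 93 62 E4 AD A3 E8 B7 A1

U+C36D: 3-byte form → EC 8D AD.
U+0DF6: 3-byte form → E0 B7 B6.
U+0937: 3-byte form → E0 A4 B7.
U+0493: 2-byte form → D2 93.
U+0062: 1-byte form → 62.
U+4B63: 3-byte form → E4 AD A3.
U+8DE1: 3-byte form → E8 B7 A1.
Concatenated (18 bytes): EC 8D AD E0 B7 B6 E0 A4 B7 D2 93 62 E4 AD A3 E8 B7 A1.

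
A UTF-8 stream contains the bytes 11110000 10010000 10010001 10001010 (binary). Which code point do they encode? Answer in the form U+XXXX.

Leading byte 0xF0 = 11110000 matches 11110xxx → 4-byte sequence.
Byte 1: 0xF0 = 11110000, payload 000 (3 bits).
Byte 2: 0x90 = 10010000 (10xxxxxx ✓), payload 010000.
Byte 3: 0x91 = 10010001 (10xxxxxx ✓), payload 010001.
Byte 4: 0x8A = 10001010 (10xxxxxx ✓), payload 001010.
Concatenate: 000010000010001001010 = 0x1044A (21 bits → U+1044A).

U+1044A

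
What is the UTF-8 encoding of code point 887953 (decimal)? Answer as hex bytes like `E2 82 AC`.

U+D8C91 = 0xD8C91 = 887953 decimal. In range U+10000–U+10FFFF → 4-byte form: 11110xxx 10xxxxxx 10xxxxxx 10xxxxxx.
Binary (21 bits): 011011000110010010001.
Split 3+6+6+6: 011 | 011000 | 110010 | 010001.
Byte 1: 11110011 = 0xF3.
Byte 2: 10011000 = 0x98.
Byte 3: 10110010 = 0xB2.
Byte 4: 10010001 = 0x91.

F3 98 B2 91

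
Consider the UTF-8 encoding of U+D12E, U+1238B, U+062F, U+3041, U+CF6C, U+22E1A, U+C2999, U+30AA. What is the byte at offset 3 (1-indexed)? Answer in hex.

0xAE

1-indexed offset 3 is 0-indexed offset 2.
U+D12E → 3-byte form ED 84 AE at offsets 0–2.
Offset 2 falls in char 1's range; it's byte 3 of ED 84 AE = 0xAE.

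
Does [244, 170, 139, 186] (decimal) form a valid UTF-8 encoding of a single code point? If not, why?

Leading byte 0xF4 = 11110100 → 4-byte form.
Payload = 0x12A2FA, which exceeds U+10FFFF, the maximum Unicode code point. (Leading bytes F5–FF, or F4 followed by ≥ 0x90, are invalid.)

invalid (encodes a value above U+10FFFF)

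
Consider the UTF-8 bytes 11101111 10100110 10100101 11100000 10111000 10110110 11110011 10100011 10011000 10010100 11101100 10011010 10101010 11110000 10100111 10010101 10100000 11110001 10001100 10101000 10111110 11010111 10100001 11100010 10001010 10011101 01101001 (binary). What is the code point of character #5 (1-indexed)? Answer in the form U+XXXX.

U+27560

Offset 0: leading byte 0xEF = 11101111 → 3-byte char #1 = EF A6 A5.
Offset 3: leading byte 0xE0 = 11100000 → 3-byte char #2 = E0 B8 B6.
Offset 6: leading byte 0xF3 = 11110011 → 4-byte char #3 = F3 A3 98 94.
Offset 10: leading byte 0xEC = 11101100 → 3-byte char #4 = EC 9A AA.
Offset 13: leading byte 0xF0 = 11110000 → 4-byte char #5 = F0 A7 95 A0.
Leading byte 0xF0 = 11110000 matches 11110xxx → 4-byte sequence.
Byte 1: 0xF0 = 11110000, payload 000 (3 bits).
Byte 2: 0xA7 = 10100111 (10xxxxxx ✓), payload 100111.
Byte 3: 0x95 = 10010101 (10xxxxxx ✓), payload 010101.
Byte 4: 0xA0 = 10100000 (10xxxxxx ✓), payload 100000.
Concatenate: 000100111010101100000 = 0x27560 (21 bits → U+27560).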